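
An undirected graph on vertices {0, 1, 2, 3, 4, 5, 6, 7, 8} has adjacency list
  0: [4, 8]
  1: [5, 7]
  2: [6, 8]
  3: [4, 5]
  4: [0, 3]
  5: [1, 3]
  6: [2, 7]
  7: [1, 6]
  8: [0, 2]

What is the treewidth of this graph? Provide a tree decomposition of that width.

Treewidth 2.
Bags: B1 = {2, 6, 7}  B2 = {2, 7, 8}  B3 = {0, 7, 8}  B4 = {0, 4, 7}  B5 = {3, 4, 7}  B6 = {3, 5, 7}  B7 = {1, 5, 7}
Tree: B1–B2, B2–B3, B3–B4, B4–B5, B5–B6, B6–B7

Each bag holds 3 vertices, so the decomposition has width 2, which upper-bounds the treewidth. The edges 7–6–2–8–0–4–3–5–1–7 form a cycle, so G is not a tree and its treewidth is at least 2. Combining the bounds, tw(G) = 2.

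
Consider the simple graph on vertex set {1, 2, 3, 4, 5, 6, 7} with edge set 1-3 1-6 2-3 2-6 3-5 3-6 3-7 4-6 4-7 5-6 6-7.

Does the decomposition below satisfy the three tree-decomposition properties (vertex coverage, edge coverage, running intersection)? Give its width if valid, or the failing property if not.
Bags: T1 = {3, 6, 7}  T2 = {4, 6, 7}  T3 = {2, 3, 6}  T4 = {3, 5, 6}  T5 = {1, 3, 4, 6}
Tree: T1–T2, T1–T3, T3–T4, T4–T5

No — bags containing vertex 4 are not connected in the tree.

A tree decomposition must satisfy three properties: every vertex lies in some bag; for every edge, both endpoints lie together in some bag; and for every vertex, the bags containing it form a connected subtree. Here bags containing vertex 4 are not connected in the tree, so the decomposition is invalid.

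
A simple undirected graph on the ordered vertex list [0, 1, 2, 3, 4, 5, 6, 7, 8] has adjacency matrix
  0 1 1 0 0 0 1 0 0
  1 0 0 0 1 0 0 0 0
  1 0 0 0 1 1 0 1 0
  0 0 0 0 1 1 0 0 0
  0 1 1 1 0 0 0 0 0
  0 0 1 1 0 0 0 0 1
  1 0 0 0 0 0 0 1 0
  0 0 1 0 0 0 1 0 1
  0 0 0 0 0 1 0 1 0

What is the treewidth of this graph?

3

A width-3 tree decomposition is:
Bags: B1 = {1, 3, 4, 5}  B2 = {1, 2, 4, 5}  B3 = {0, 1, 2, 5}  B4 = {0, 2, 5, 8}  B5 = {0, 2, 7, 8}  B6 = {0, 6, 7, 8}
Tree: B1–B2, B2–B3, B3–B4, B4–B5, B5–B6
Each bag holds 4 vertices, so the decomposition has width 3, which upper-bounds the treewidth. For the lower bound: the 4 vertex sets {1,3,4}, {5}, {2}, {0,6,7,8} are disjoint, each induces a connected subgraph, and every pair is joined by at least one edge of G. Contracting each set to a single vertex therefore yields K_{4} as a minor, and since treewidth is minor-monotone, tw(G) ≥ tw(K_{4}) = 3. Combining the bounds, tw(G) = 3.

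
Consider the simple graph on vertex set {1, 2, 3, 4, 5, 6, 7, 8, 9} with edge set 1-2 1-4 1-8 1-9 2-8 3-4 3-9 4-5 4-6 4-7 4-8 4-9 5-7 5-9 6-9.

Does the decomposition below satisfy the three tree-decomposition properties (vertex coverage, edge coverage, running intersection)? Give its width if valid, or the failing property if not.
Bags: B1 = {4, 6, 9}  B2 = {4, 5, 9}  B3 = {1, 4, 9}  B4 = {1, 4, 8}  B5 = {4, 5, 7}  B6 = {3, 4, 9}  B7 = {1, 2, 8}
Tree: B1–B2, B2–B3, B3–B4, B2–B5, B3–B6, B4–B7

Yes; width 2.

Every vertex of G appears in some bag (union = {1, 2, 3, 4, 5, 6, 7, 8, 9}); every edge is covered by a bag; and for each vertex v the set of bags containing v is connected in the bag tree. The decomposition is therefore valid. The largest bag has 3 vertices, so the width is 2.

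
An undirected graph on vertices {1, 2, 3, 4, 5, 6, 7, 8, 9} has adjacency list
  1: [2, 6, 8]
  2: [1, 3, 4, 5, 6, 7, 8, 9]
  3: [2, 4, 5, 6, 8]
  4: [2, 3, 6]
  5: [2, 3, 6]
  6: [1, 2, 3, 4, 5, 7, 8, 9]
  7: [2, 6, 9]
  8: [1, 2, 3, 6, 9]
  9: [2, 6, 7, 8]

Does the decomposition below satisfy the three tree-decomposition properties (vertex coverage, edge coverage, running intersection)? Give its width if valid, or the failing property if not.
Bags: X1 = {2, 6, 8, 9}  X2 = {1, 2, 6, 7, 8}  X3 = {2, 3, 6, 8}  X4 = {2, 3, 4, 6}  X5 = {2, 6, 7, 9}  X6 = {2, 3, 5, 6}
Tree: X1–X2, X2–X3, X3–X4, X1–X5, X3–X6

A tree decomposition must satisfy three properties: every vertex lies in some bag; for every edge, both endpoints lie together in some bag; and for every vertex, the bags containing it form a connected subtree. Here bags containing vertex 7 are not connected in the tree, so the decomposition is invalid.

No — bags containing vertex 7 are not connected in the tree.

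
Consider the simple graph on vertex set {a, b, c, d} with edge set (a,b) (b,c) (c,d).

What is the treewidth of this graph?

1

A width-1 tree decomposition is:
Bags: B1 = {a, b}  B2 = {b, c}  B3 = {c, d}
Tree: B1–B2, B2–B3
Each bag holds 2 vertices, so the decomposition has width 1, which upper-bounds the treewidth. G has an edge, so its treewidth is at least 1. Therefore the treewidth is 1.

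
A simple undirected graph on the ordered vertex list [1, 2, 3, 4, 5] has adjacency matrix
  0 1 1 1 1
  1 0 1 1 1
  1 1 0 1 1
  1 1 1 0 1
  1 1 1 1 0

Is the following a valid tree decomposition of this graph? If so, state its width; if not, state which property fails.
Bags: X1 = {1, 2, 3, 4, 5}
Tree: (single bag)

Yes; width 4.

Vertex coverage: the bags together contain {1, 2, 3, 4, 5}, the full vertex set. Edge coverage: each edge of G has both endpoints in at least one bag. Running intersection: for every vertex, the bags containing it form a connected subtree. All three properties hold, so this is a valid tree decomposition of width max|bag| − 1 = 4, and hence tw(G) ≤ 4.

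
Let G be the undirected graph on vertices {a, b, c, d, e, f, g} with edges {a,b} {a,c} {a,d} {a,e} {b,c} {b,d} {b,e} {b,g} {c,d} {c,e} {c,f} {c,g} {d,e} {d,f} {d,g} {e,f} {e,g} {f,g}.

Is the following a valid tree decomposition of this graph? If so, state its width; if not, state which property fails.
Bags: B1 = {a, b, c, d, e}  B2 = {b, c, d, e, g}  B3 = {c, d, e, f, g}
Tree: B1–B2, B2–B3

Checking the three conditions: (i) the bags cover all of {a, b, c, d, e, f, g}; (ii) for each edge, some bag contains both endpoints; (iii) the bags containing any fixed vertex form a subtree. All hold, so the decomposition is valid with width 5 − 1 = 4.

Yes; width 4.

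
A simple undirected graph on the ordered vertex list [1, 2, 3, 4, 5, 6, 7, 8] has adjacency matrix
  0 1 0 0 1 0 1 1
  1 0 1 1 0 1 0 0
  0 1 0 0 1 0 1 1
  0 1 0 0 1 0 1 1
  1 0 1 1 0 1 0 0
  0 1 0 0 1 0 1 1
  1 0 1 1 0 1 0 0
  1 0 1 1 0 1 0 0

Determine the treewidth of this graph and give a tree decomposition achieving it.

Each bag holds 5 vertices, so the decomposition has width 4, which upper-bounds the treewidth. For the lower bound: the 5 vertex sets {6,7}, {2,4}, {1,5}, {8}, {3} are disjoint, each induces a connected subgraph, and every pair is joined by at least one edge of G. Contracting each set to a single vertex therefore yields K_{5} as a minor, and since treewidth is minor-monotone, tw(G) ≥ tw(K_{5}) = 4. Therefore the treewidth is 4.

Treewidth 4.
Bags: B1 = {2, 5, 6, 7, 8}  B2 = {2, 4, 5, 7, 8}  B3 = {1, 2, 5, 7, 8}  B4 = {2, 3, 5, 7, 8}
Tree: B1–B2, B2–B3, B3–B4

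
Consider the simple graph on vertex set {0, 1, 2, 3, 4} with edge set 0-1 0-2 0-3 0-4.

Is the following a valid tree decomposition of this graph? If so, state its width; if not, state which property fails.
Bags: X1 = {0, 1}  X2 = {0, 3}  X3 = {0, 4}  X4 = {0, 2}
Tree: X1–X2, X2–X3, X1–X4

Yes; width 1.

Vertex coverage: the bags together contain {0, 1, 2, 3, 4}, the full vertex set. Edge coverage: each edge of G has both endpoints in at least one bag. Running intersection: for every vertex, the bags containing it form a connected subtree. All three properties hold, so this is a valid tree decomposition of width max|bag| − 1 = 1, and hence tw(G) ≤ 1.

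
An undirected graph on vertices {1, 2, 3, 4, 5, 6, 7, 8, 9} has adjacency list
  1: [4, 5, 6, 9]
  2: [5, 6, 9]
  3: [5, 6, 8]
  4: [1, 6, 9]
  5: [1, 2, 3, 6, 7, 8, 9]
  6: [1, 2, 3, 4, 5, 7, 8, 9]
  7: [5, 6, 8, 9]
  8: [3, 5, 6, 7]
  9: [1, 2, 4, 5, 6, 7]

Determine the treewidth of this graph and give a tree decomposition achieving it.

Each bag holds 4 vertices, so the decomposition has width 3, which upper-bounds the treewidth. On the other hand G contains the 4-clique {1, 4, 6, 9}. A clique must lie in a single bag of any decomposition, so no decomposition can have width below 3. Combining the bounds, tw(G) = 3.

Treewidth 3.
One such decomposition:
Bags: B1 = {5, 6, 7, 9}  B2 = {1, 5, 6, 9}  B3 = {5, 6, 7, 8}  B4 = {3, 5, 6, 8}  B5 = {2, 5, 6, 9}  B6 = {1, 4, 6, 9}
Tree: B1–B2, B1–B3, B3–B4, B1–B5, B2–B6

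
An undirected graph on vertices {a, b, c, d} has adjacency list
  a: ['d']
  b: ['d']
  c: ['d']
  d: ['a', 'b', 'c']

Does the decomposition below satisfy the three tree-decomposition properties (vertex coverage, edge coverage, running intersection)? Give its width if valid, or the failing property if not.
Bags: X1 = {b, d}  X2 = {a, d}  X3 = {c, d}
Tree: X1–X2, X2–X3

Yes; width 1.

Every vertex of G appears in some bag (union = {a, b, c, d}); every edge is covered by a bag; and for each vertex v the set of bags containing v is connected in the bag tree. The decomposition is therefore valid. The largest bag has 2 vertices, so the width is 1.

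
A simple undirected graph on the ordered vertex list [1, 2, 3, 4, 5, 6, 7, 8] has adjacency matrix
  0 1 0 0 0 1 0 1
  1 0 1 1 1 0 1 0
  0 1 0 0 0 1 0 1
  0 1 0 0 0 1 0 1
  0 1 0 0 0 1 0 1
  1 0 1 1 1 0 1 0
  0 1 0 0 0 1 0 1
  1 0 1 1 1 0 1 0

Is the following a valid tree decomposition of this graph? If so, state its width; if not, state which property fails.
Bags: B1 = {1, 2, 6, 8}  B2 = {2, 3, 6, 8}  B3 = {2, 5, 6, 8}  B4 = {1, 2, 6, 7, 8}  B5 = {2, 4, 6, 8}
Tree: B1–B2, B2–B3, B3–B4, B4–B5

A tree decomposition must satisfy three properties: every vertex lies in some bag; for every edge, both endpoints lie together in some bag; and for every vertex, the bags containing it form a connected subtree. Here bags containing vertex 1 are not connected in the tree, so the decomposition is invalid.

No — bags containing vertex 1 are not connected in the tree.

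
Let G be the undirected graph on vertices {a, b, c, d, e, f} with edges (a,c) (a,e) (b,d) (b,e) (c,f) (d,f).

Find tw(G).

A width-2 tree decomposition is:
Bags: B1 = {b, d, e}  B2 = {a, d, e}  B3 = {a, c, d}  B4 = {c, d, f}
Tree: B1–B2, B2–B3, B3–B4
Each bag holds 3 vertices, so the decomposition has width 2, which upper-bounds the treewidth. For the lower bound, G contains the cycle d–b–e–a–c–f–d, so G is not a forest; only forests have treewidth ≤ 1, hence tw(G) ≥ 2. The upper and lower bounds meet at 2, so that is the treewidth.

2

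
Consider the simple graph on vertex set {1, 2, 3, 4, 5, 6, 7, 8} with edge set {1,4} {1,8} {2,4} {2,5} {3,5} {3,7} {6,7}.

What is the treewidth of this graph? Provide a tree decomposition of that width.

Each bag holds 2 vertices, so the decomposition has width 1, which upper-bounds the treewidth. Any graph with an edge has treewidth ≥ 1, and G has the edge 6–7. Combining the bounds, tw(G) = 1.

Treewidth 1.
One such decomposition:
Bags: B1 = {6, 7}  B2 = {3, 7}  B3 = {3, 5}  B4 = {2, 5}  B5 = {2, 4}  B6 = {1, 4}  B7 = {1, 8}
Tree: B1–B2, B2–B3, B3–B4, B4–B5, B5–B6, B6–B7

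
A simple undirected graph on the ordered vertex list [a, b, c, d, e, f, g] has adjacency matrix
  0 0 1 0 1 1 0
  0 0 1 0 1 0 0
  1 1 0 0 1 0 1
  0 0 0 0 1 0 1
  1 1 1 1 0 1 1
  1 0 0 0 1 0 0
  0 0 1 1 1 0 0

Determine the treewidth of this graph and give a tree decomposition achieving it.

Treewidth 2.
Bags: B1 = {a, e, f}  B2 = {a, c, e}  B3 = {c, e, g}  B4 = {b, c, e}  B5 = {d, e, g}
Tree: B1–B2, B2–B3, B3–B4, B3–B5

Every bag has size at most 3, so the width is 3 − 1 = 2 and tw(G) ≤ 2. Conversely, {d, e, g} is a clique of size 3, and the vertices of any clique must share a bag in every tree decomposition; so some bag has ≥ 3 vertices and tw(G) ≥ 2. Therefore the treewidth is 2.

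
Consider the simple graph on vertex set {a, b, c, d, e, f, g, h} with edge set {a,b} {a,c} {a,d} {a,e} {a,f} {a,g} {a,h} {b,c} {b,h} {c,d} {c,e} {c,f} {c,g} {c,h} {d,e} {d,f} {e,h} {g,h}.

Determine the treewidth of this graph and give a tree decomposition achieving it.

Treewidth 3.
One optimal decomposition is:
Bags: B1 = {a, c, d, e}  B2 = {a, c, e, h}  B3 = {a, b, c, h}  B4 = {a, c, d, f}  B5 = {a, c, g, h}
Tree: B1–B2, B2–B3, B1–B4, B3–B5

Every bag has size at most 4, so the width is 4 − 1 = 3 and tw(G) ≤ 3. For the lower bound, the 4 vertices {a, c, d, e} are pairwise adjacent, and any tree decomposition puts a clique entirely inside one bag — forcing width ≥ 3. Hence tw(G) = 3 exactly.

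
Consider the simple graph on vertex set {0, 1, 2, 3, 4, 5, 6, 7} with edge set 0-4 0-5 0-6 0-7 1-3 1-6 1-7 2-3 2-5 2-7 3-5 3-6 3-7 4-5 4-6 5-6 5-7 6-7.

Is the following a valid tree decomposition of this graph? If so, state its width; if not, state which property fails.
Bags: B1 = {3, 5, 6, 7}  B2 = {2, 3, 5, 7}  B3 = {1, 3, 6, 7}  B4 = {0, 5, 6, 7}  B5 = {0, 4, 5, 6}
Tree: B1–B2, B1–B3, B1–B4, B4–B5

Yes; width 3.

Every vertex of G appears in some bag (union = {0, 1, 2, 3, 4, 5, 6, 7}); every edge is covered by a bag; and for each vertex v the set of bags containing v is connected in the bag tree. The decomposition is therefore valid. The largest bag has 4 vertices, so the width is 3.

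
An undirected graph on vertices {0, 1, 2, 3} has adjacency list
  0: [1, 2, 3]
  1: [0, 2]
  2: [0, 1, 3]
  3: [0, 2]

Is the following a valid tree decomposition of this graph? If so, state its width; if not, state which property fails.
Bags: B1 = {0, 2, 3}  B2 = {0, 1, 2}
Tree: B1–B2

Yes; width 2.

Every vertex of G appears in some bag (union = {0, 1, 2, 3}); every edge is covered by a bag; and for each vertex v the set of bags containing v is connected in the bag tree. The decomposition is therefore valid. The largest bag has 3 vertices, so the width is 2.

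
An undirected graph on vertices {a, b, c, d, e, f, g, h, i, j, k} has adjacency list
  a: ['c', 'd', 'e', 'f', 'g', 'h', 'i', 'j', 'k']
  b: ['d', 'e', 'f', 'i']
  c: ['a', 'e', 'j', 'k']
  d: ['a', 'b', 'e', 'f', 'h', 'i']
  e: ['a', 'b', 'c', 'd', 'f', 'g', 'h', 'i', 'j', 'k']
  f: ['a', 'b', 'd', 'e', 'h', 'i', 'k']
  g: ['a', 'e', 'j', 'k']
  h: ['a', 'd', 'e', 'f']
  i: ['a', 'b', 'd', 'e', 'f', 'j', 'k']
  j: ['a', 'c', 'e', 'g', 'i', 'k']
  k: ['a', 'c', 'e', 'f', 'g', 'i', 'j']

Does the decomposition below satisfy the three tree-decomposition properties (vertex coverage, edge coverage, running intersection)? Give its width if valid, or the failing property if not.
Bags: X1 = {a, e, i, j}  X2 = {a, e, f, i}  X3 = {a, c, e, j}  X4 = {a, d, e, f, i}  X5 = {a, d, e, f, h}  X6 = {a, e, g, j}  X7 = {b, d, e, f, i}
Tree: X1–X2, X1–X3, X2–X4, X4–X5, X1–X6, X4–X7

A tree decomposition must satisfy three properties: every vertex lies in some bag; for every edge, both endpoints lie together in some bag; and for every vertex, the bags containing it form a connected subtree. Here vertex k appears in no bag, so the decomposition is invalid.

No — vertex k appears in no bag.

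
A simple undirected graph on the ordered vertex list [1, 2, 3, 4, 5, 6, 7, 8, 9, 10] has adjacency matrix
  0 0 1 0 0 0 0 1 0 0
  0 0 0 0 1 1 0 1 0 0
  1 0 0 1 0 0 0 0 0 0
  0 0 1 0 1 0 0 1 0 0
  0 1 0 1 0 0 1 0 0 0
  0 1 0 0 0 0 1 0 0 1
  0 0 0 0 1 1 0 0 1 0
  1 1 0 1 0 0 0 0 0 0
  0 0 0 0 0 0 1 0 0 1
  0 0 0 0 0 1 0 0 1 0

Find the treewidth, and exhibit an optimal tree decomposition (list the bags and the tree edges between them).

The largest bag has 3 vertices, giving width 2; this decomposition certifies tw(G) ≤ 2. For the lower bound, G contains the cycle 1–3–4–8–1, so G is not a forest; only forests have treewidth ≤ 1, hence tw(G) ≥ 2. Hence tw(G) = 2 exactly.

Treewidth 2.
Bags: B1 = {1, 3, 8}  B2 = {3, 4, 8}  B3 = {2, 4, 8}  B4 = {2, 4, 5}  B5 = {2, 5, 6}  B6 = {5, 6, 7}  B7 = {6, 7, 10}  B8 = {7, 9, 10}
Tree: B1–B2, B2–B3, B3–B4, B4–B5, B5–B6, B6–B7, B7–B8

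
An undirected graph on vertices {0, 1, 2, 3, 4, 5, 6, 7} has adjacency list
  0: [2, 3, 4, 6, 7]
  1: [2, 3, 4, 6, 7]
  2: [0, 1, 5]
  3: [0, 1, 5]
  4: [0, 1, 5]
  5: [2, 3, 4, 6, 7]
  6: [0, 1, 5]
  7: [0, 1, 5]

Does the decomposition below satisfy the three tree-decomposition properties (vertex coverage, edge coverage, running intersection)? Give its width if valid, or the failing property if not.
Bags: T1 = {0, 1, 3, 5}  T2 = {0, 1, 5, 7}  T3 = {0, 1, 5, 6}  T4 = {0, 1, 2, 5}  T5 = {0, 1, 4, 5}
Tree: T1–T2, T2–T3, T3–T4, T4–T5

Yes; width 3.

Every vertex of G appears in some bag (union = {0, 1, 2, 3, 4, 5, 6, 7}); every edge is covered by a bag; and for each vertex v the set of bags containing v is connected in the bag tree. The decomposition is therefore valid. The largest bag has 4 vertices, so the width is 3.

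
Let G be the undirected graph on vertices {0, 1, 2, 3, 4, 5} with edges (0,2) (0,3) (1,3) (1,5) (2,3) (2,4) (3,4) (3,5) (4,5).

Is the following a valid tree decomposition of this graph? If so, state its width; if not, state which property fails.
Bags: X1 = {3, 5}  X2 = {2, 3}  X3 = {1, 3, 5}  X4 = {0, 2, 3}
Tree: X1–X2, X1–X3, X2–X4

A tree decomposition must satisfy three properties: every vertex lies in some bag; for every edge, both endpoints lie together in some bag; and for every vertex, the bags containing it form a connected subtree. Here vertex 4 appears in no bag, so the decomposition is invalid.

No — vertex 4 appears in no bag.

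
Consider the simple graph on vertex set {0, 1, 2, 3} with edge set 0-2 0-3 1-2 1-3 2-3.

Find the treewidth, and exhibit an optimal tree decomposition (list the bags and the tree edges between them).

Treewidth 2.
One such decomposition:
Bags: B1 = {1, 2, 3}  B2 = {0, 2, 3}
Tree: B1–B2

The largest bag has 3 vertices, giving width 2; this decomposition certifies tw(G) ≤ 2. On the other hand G contains the 3-clique {0, 2, 3}. A clique must lie in a single bag of any decomposition, so no decomposition can have width below 2. Hence tw(G) = 2 exactly.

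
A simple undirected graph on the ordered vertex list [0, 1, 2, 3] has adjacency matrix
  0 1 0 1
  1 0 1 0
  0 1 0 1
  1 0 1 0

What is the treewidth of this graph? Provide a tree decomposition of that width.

The largest bag has 3 vertices, giving width 2; this decomposition certifies tw(G) ≤ 2. Since 3–0–1–2–3 is a cycle in G, G is not acyclic. Forests are exactly the graphs of treewidth ≤ 1, so tw(G) ≥ 2. The upper and lower bounds meet at 2, so that is the treewidth.

Treewidth 2.
Bags: B1 = {0, 1, 3}  B2 = {1, 2, 3}
Tree: B1–B2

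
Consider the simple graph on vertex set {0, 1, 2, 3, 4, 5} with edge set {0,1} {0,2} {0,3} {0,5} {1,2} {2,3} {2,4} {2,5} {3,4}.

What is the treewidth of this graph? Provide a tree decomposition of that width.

Treewidth 2.
One such decomposition:
Bags: B1 = {0, 1, 2}  B2 = {0, 2, 3}  B3 = {2, 3, 4}  B4 = {0, 2, 5}
Tree: B1–B2, B2–B3, B1–B4

Every bag has size at most 3, so the width is 3 − 1 = 2 and tw(G) ≤ 2. On the other hand G contains the 3-clique {0, 1, 2}. A clique must lie in a single bag of any decomposition, so no decomposition can have width below 2. The upper and lower bounds meet at 2, so that is the treewidth.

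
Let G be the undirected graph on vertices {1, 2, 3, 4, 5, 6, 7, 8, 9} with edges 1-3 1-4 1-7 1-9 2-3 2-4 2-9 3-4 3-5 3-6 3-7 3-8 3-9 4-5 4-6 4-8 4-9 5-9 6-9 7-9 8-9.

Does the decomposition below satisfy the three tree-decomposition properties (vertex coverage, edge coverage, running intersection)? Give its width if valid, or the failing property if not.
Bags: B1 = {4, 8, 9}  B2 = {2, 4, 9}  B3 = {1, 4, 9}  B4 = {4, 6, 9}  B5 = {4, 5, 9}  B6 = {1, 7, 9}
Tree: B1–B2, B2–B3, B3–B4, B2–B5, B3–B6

A tree decomposition must satisfy three properties: every vertex lies in some bag; for every edge, both endpoints lie together in some bag; and for every vertex, the bags containing it form a connected subtree. Here vertex 3 appears in no bag, so the decomposition is invalid.

No — vertex 3 appears in no bag.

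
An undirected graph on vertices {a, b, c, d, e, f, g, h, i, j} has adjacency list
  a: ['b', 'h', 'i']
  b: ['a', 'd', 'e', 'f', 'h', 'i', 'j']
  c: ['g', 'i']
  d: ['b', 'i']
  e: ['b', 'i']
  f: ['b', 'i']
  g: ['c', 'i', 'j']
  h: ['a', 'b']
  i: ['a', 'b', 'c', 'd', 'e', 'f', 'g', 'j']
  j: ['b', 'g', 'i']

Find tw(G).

A width-2 tree decomposition is:
Bags: B1 = {b, f, i}  B2 = {b, i, j}  B3 = {a, b, i}  B4 = {g, i, j}  B5 = {c, g, i}  B6 = {a, b, h}  B7 = {b, e, i}  B8 = {b, d, i}
Tree: B1–B2, B1–B3, B2–B4, B4–B5, B3–B6, B1–B7, B3–B8
Every bag has size at most 3, so the width is 3 − 1 = 2 and tw(G) ≤ 2. Conversely, {a, b, h} is a clique of size 3, and the vertices of any clique must share a bag in every tree decomposition; so some bag has ≥ 3 vertices and tw(G) ≥ 2. The upper and lower bounds meet at 2, so that is the treewidth.

2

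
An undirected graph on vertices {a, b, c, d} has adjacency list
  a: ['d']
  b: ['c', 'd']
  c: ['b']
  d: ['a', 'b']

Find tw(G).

1

A width-1 tree decomposition is:
Bags: B1 = {b, c}  B2 = {b, d}  B3 = {a, d}
Tree: B1–B2, B2–B3
Every bag has size at most 2, so the width is 2 − 1 = 1 and tw(G) ≤ 1. G has an edge, so its treewidth is at least 1. Hence tw(G) = 1 exactly.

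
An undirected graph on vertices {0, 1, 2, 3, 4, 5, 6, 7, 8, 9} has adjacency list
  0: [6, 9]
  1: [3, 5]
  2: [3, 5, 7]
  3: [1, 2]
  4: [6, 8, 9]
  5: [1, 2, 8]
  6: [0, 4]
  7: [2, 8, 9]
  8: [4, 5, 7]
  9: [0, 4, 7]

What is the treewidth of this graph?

A width-2 tree decomposition is:
Bags: B1 = {1, 3, 5}  B2 = {2, 3, 5}  B3 = {2, 5, 8}  B4 = {2, 7, 8}  B5 = {4, 7, 8}  B6 = {4, 7, 9}  B7 = {4, 6, 9}  B8 = {0, 6, 9}
Tree: B1–B2, B2–B3, B3–B4, B4–B5, B5–B6, B6–B7, B7–B8
The largest bag has 3 vertices, giving width 2; this decomposition certifies tw(G) ≤ 2. The edges 1–3–2–5–1 form a cycle, so G is not a tree and its treewidth is at least 2. Hence tw(G) = 2 exactly.

2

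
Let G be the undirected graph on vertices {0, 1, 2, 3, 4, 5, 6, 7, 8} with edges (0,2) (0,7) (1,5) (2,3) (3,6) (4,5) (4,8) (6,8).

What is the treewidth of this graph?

A width-1 tree decomposition is:
Bags: B1 = {1, 5}  B2 = {4, 5}  B3 = {4, 8}  B4 = {6, 8}  B5 = {3, 6}  B6 = {2, 3}  B7 = {0, 2}  B8 = {0, 7}
Tree: B1–B2, B2–B3, B3–B4, B4–B5, B5–B6, B6–B7, B7–B8
Each bag holds 2 vertices, so the decomposition has width 1, which upper-bounds the treewidth. Since G has at least one edge (e.g. 1–5), it is not an edgeless graph, so tw(G) ≥ 1. Hence tw(G) = 1 exactly.

1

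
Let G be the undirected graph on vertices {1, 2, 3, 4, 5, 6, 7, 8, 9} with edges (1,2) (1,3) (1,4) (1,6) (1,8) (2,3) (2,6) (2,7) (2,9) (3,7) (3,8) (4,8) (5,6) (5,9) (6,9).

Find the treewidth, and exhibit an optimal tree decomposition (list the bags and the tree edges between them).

Treewidth 2.
One optimal decomposition is:
Bags: B1 = {1, 2, 3}  B2 = {1, 3, 8}  B3 = {1, 2, 6}  B4 = {2, 6, 9}  B5 = {1, 4, 8}  B6 = {2, 3, 7}  B7 = {5, 6, 9}
Tree: B1–B2, B1–B3, B3–B4, B2–B5, B1–B6, B4–B7

The largest bag has 3 vertices, giving width 2; this decomposition certifies tw(G) ≤ 2. For the lower bound, the 3 vertices {1, 3, 8} are pairwise adjacent, and any tree decomposition puts a clique entirely inside one bag — forcing width ≥ 2. The upper and lower bounds meet at 2, so that is the treewidth.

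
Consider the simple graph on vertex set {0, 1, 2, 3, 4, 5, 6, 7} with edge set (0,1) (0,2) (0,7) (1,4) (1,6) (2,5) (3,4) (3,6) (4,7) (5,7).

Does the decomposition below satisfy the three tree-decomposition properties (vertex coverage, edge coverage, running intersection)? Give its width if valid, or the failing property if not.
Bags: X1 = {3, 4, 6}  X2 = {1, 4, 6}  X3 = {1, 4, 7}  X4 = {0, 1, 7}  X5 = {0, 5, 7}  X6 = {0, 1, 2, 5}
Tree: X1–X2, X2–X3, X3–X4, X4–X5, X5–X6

A tree decomposition must satisfy three properties: every vertex lies in some bag; for every edge, both endpoints lie together in some bag; and for every vertex, the bags containing it form a connected subtree. Here bags containing vertex 1 are not connected in the tree, so the decomposition is invalid.

No — bags containing vertex 1 are not connected in the tree.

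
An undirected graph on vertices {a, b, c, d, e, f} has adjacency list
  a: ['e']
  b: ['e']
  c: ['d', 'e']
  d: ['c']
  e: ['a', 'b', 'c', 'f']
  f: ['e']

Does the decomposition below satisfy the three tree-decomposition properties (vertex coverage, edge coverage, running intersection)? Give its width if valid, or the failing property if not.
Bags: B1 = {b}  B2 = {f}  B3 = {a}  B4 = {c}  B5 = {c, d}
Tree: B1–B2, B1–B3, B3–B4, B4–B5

A tree decomposition must satisfy three properties: every vertex lies in some bag; for every edge, both endpoints lie together in some bag; and for every vertex, the bags containing it form a connected subtree. Here vertex e appears in no bag, so the decomposition is invalid.

No — vertex e appears in no bag.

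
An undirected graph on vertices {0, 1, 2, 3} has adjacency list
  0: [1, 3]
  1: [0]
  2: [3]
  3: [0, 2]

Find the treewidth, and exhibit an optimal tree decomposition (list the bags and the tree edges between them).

Treewidth 1.
One optimal decomposition is:
Bags: B1 = {2, 3}  B2 = {0, 3}  B3 = {0, 1}
Tree: B1–B2, B2–B3

The largest bag has 2 vertices, giving width 1; this decomposition certifies tw(G) ≤ 1. Since G has at least one edge (e.g. 3–2), it is not an edgeless graph, so tw(G) ≥ 1. The upper and lower bounds meet at 1, so that is the treewidth.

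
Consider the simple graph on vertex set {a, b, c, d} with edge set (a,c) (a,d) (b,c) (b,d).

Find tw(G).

2

A width-2 tree decomposition is:
Bags: B1 = {a, b, d}  B2 = {a, b, c}
Tree: B1–B2
The largest bag has 3 vertices, giving width 2; this decomposition certifies tw(G) ≤ 2. For the lower bound, G contains the cycle b–d–a–c–b, so G is not a forest; only forests have treewidth ≤ 1, hence tw(G) ≥ 2. Combining the bounds, tw(G) = 2.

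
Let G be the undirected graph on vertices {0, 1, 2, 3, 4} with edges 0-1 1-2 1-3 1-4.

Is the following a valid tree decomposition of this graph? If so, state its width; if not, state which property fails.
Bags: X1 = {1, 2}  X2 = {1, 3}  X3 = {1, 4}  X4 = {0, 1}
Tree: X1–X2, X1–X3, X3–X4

Vertex coverage: the bags together contain {0, 1, 2, 3, 4}, the full vertex set. Edge coverage: each edge of G has both endpoints in at least one bag. Running intersection: for every vertex, the bags containing it form a connected subtree. All three properties hold, so this is a valid tree decomposition of width max|bag| − 1 = 1, and hence tw(G) ≤ 1.

Yes; width 1.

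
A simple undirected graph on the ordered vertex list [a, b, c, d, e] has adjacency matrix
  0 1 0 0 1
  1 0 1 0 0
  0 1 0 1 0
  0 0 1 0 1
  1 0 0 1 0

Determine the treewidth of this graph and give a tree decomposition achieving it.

The largest bag has 3 vertices, giving width 2; this decomposition certifies tw(G) ≤ 2. Since e–d–c–b–a–e is a cycle in G, G is not acyclic. Forests are exactly the graphs of treewidth ≤ 1, so tw(G) ≥ 2. Therefore the treewidth is 2.

Treewidth 2.
One such decomposition:
Bags: B1 = {c, d, e}  B2 = {b, c, e}  B3 = {a, b, e}
Tree: B1–B2, B2–B3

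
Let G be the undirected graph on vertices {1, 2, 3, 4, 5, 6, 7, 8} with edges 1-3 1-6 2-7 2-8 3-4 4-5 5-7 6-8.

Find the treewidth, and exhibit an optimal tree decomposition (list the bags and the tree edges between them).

Each bag holds 3 vertices, so the decomposition has width 2, which upper-bounds the treewidth. Since 4–5–7–2–8–6–1–3–4 is a cycle in G, G is not acyclic. Forests are exactly the graphs of treewidth ≤ 1, so tw(G) ≥ 2. Therefore the treewidth is 2.

Treewidth 2.
Bags: B1 = {4, 5, 7}  B2 = {2, 4, 7}  B3 = {2, 4, 8}  B4 = {4, 6, 8}  B5 = {1, 4, 6}  B6 = {1, 3, 4}
Tree: B1–B2, B2–B3, B3–B4, B4–B5, B5–B6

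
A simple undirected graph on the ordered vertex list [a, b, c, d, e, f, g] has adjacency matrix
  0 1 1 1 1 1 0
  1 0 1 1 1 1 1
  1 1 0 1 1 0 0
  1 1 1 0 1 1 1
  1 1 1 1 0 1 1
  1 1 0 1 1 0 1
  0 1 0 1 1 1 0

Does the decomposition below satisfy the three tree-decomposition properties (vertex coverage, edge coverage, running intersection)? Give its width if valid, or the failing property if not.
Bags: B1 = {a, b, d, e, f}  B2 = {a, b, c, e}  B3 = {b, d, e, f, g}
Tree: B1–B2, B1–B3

A tree decomposition must satisfy three properties: every vertex lies in some bag; for every edge, both endpoints lie together in some bag; and for every vertex, the bags containing it form a connected subtree. Here edge (d,c) lies in no bag, so the decomposition is invalid.

No — edge (d,c) lies in no bag.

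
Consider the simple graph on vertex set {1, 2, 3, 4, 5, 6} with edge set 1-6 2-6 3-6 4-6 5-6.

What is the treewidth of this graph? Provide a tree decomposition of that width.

Treewidth 1.
One optimal decomposition is:
Bags: B1 = {2, 6}  B2 = {5, 6}  B3 = {3, 6}  B4 = {1, 6}  B5 = {4, 6}
Tree: B1–B2, B1–B3, B1–B4, B1–B5

Each bag holds 2 vertices, so the decomposition has width 1, which upper-bounds the treewidth. Any graph with an edge has treewidth ≥ 1, and G has the edge 6–2. Hence tw(G) = 1 exactly.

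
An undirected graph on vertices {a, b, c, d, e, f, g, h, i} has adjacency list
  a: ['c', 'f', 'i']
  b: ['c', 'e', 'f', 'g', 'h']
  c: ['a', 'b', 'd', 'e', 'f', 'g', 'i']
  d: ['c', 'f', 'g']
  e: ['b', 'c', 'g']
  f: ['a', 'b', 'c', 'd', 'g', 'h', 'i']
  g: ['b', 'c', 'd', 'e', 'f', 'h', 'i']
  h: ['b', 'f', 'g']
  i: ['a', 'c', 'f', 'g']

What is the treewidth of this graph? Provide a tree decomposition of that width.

Each bag holds 4 vertices, so the decomposition has width 3, which upper-bounds the treewidth. For the lower bound, the 4 vertices {b, c, e, g} are pairwise adjacent, and any tree decomposition puts a clique entirely inside one bag — forcing width ≥ 3. Hence tw(G) = 3 exactly.

Treewidth 3.
Bags: B1 = {b, c, e, g}  B2 = {b, c, f, g}  B3 = {c, d, f, g}  B4 = {c, f, g, i}  B5 = {a, c, f, i}  B6 = {b, f, g, h}
Tree: B1–B2, B2–B3, B2–B4, B4–B5, B2–B6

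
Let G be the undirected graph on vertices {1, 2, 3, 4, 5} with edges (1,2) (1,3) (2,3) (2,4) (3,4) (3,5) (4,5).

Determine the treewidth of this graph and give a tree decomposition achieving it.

Each bag holds 3 vertices, so the decomposition has width 2, which upper-bounds the treewidth. Conversely, {1, 2, 3} is a clique of size 3, and the vertices of any clique must share a bag in every tree decomposition; so some bag has ≥ 3 vertices and tw(G) ≥ 2. Therefore the treewidth is 2.

Treewidth 2.
One optimal decomposition is:
Bags: B1 = {3, 4, 5}  B2 = {2, 3, 4}  B3 = {1, 2, 3}
Tree: B1–B2, B2–B3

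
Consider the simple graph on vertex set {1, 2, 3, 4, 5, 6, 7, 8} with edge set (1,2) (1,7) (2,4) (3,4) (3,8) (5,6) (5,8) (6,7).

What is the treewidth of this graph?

2

A width-2 tree decomposition is:
Bags: B1 = {1, 2, 4}  B2 = {1, 3, 4}  B3 = {1, 3, 8}  B4 = {1, 5, 8}  B5 = {1, 5, 6}  B6 = {1, 6, 7}
Tree: B1–B2, B2–B3, B3–B4, B4–B5, B5–B6
Every bag has size at most 3, so the width is 3 − 1 = 2 and tw(G) ≤ 2. For the lower bound, G contains the cycle 1–2–4–3–8–5–6–7–1, so G is not a forest; only forests have treewidth ≤ 1, hence tw(G) ≥ 2. The upper and lower bounds meet at 2, so that is the treewidth.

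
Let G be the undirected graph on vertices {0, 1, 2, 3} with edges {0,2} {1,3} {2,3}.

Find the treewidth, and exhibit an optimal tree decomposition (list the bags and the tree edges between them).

Each bag holds 2 vertices, so the decomposition has width 1, which upper-bounds the treewidth. Any graph with an edge has treewidth ≥ 1, and G has the edge 0–2. The upper and lower bounds meet at 1, so that is the treewidth.

Treewidth 1.
One optimal decomposition is:
Bags: B1 = {0, 2}  B2 = {2, 3}  B3 = {1, 3}
Tree: B1–B2, B2–B3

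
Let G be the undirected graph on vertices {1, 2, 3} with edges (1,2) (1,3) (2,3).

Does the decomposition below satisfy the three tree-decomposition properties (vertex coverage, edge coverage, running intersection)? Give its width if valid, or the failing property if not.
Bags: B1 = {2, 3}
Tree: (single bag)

A tree decomposition must satisfy three properties: every vertex lies in some bag; for every edge, both endpoints lie together in some bag; and for every vertex, the bags containing it form a connected subtree. Here vertex 1 appears in no bag, so the decomposition is invalid.

No — vertex 1 appears in no bag.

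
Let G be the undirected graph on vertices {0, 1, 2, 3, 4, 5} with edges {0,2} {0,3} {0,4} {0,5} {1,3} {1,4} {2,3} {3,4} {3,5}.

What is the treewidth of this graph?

A width-2 tree decomposition is:
Bags: B1 = {0, 2, 3}  B2 = {0, 3, 4}  B3 = {0, 3, 5}  B4 = {1, 3, 4}
Tree: B1–B2, B1–B3, B2–B4
The largest bag has 3 vertices, giving width 2; this decomposition certifies tw(G) ≤ 2. On the other hand G contains the 3-clique {0, 2, 3}. A clique must lie in a single bag of any decomposition, so no decomposition can have width below 2. The upper and lower bounds meet at 2, so that is the treewidth.

2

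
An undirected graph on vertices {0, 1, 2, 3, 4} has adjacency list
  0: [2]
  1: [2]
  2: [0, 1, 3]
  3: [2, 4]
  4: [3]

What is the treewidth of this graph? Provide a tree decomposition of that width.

Every bag has size at most 2, so the width is 2 − 1 = 1 and tw(G) ≤ 1. Since G has at least one edge (e.g. 0–2), it is not an edgeless graph, so tw(G) ≥ 1. Combining the bounds, tw(G) = 1.

Treewidth 1.
Bags: B1 = {0, 2}  B2 = {1, 2}  B3 = {2, 3}  B4 = {3, 4}
Tree: B1–B2, B1–B3, B3–B4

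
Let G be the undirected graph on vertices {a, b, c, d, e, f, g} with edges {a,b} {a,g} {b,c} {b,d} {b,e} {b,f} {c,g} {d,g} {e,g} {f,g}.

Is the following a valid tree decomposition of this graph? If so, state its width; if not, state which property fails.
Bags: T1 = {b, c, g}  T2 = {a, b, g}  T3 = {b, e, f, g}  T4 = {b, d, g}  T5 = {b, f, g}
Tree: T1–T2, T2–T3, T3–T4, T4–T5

No — bags containing vertex f are not connected in the tree.

A tree decomposition must satisfy three properties: every vertex lies in some bag; for every edge, both endpoints lie together in some bag; and for every vertex, the bags containing it form a connected subtree. Here bags containing vertex f are not connected in the tree, so the decomposition is invalid.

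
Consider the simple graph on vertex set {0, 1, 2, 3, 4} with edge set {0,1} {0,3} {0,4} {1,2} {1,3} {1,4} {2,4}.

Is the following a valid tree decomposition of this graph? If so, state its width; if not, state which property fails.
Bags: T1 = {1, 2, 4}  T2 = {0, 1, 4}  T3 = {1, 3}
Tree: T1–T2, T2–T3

No — edge (0,3) lies in no bag.

A tree decomposition must satisfy three properties: every vertex lies in some bag; for every edge, both endpoints lie together in some bag; and for every vertex, the bags containing it form a connected subtree. Here edge (0,3) lies in no bag, so the decomposition is invalid.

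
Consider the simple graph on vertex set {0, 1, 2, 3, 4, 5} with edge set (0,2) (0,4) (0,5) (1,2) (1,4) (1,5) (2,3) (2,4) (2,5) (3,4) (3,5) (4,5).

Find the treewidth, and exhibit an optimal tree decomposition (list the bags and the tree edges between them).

Treewidth 3.
Bags: B1 = {0, 2, 4, 5}  B2 = {1, 2, 4, 5}  B3 = {2, 3, 4, 5}
Tree: B1–B2, B2–B3

Every bag has size at most 4, so the width is 4 − 1 = 3 and tw(G) ≤ 3. On the other hand G contains the 4-clique {0, 2, 4, 5}. A clique must lie in a single bag of any decomposition, so no decomposition can have width below 3. Therefore the treewidth is 3.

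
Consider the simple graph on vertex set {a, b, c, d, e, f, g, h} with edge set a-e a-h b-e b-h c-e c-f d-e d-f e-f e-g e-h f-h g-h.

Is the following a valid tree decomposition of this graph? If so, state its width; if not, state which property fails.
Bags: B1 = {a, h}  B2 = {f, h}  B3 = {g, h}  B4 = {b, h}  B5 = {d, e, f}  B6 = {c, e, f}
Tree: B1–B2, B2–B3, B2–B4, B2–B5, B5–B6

No — edge (a,e) lies in no bag.

A tree decomposition must satisfy three properties: every vertex lies in some bag; for every edge, both endpoints lie together in some bag; and for every vertex, the bags containing it form a connected subtree. Here edge (a,e) lies in no bag, so the decomposition is invalid.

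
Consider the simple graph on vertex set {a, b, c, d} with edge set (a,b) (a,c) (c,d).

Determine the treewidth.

1

A width-1 tree decomposition is:
Bags: B1 = {c, d}  B2 = {a, c}  B3 = {a, b}
Tree: B1–B2, B2–B3
Every bag has size at most 2, so the width is 2 − 1 = 1 and tw(G) ≤ 1. Since G has at least one edge (e.g. d–c), it is not an edgeless graph, so tw(G) ≥ 1. Combining the bounds, tw(G) = 1.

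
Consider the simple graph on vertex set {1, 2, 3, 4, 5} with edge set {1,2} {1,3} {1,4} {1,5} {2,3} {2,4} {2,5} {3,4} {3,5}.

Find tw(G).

3

A width-3 tree decomposition is:
Bags: B1 = {1, 2, 3, 4}  B2 = {1, 2, 3, 5}
Tree: B1–B2
The largest bag has 4 vertices, giving width 3; this decomposition certifies tw(G) ≤ 3. On the other hand G contains the 4-clique {1, 2, 3, 4}. A clique must lie in a single bag of any decomposition, so no decomposition can have width below 3. Therefore the treewidth is 3.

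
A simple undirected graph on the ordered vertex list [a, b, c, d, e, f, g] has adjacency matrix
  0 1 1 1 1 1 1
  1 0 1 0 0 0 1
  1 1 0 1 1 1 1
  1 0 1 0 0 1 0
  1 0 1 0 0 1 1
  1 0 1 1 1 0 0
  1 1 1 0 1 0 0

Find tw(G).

A width-3 tree decomposition is:
Bags: B1 = {a, c, e, f}  B2 = {a, c, e, g}  B3 = {a, c, d, f}  B4 = {a, b, c, g}
Tree: B1–B2, B1–B3, B2–B4
The largest bag has 4 vertices, giving width 3; this decomposition certifies tw(G) ≤ 3. Conversely, {a, c, e, g} is a clique of size 4, and the vertices of any clique must share a bag in every tree decomposition; so some bag has ≥ 4 vertices and tw(G) ≥ 3. Hence tw(G) = 3 exactly.

3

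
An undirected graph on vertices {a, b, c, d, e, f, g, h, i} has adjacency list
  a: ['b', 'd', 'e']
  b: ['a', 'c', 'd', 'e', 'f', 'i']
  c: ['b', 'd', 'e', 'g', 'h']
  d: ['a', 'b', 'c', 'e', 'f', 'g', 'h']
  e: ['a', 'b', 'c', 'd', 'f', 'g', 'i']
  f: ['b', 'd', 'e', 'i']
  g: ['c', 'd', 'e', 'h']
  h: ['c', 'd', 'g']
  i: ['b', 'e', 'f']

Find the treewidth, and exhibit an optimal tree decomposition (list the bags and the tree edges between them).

The largest bag has 4 vertices, giving width 3; this decomposition certifies tw(G) ≤ 3. For the lower bound, the 4 vertices {c, d, e, g} are pairwise adjacent, and any tree decomposition puts a clique entirely inside one bag — forcing width ≥ 3. Hence tw(G) = 3 exactly.

Treewidth 3.
One such decomposition:
Bags: B1 = {a, b, d, e}  B2 = {b, c, d, e}  B3 = {c, d, e, g}  B4 = {c, d, g, h}  B5 = {b, d, e, f}  B6 = {b, e, f, i}
Tree: B1–B2, B2–B3, B3–B4, B2–B5, B5–B6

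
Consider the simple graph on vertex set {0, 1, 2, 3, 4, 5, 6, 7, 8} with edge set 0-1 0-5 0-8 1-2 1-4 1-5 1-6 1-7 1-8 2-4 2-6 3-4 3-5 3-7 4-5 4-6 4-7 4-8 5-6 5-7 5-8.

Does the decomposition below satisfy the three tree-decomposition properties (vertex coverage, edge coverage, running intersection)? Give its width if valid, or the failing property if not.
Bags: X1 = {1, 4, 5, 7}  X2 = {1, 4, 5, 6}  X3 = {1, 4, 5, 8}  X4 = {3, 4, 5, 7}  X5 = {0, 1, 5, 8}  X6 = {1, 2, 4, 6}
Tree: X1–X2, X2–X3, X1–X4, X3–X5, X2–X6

Vertex coverage: the bags together contain {0, 1, 2, 3, 4, 5, 6, 7, 8}, the full vertex set. Edge coverage: each edge of G has both endpoints in at least one bag. Running intersection: for every vertex, the bags containing it form a connected subtree. All three properties hold, so this is a valid tree decomposition of width max|bag| − 1 = 3, and hence tw(G) ≤ 3.

Yes; width 3.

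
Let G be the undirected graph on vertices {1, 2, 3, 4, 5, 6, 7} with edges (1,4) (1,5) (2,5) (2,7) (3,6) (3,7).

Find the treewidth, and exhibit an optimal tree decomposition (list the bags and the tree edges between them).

Every bag has size at most 2, so the width is 2 − 1 = 1 and tw(G) ≤ 1. G has an edge, so its treewidth is at least 1. Therefore the treewidth is 1.

Treewidth 1.
One optimal decomposition is:
Bags: B1 = {3, 6}  B2 = {3, 7}  B3 = {2, 7}  B4 = {2, 5}  B5 = {1, 5}  B6 = {1, 4}
Tree: B1–B2, B2–B3, B3–B4, B4–B5, B5–B6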